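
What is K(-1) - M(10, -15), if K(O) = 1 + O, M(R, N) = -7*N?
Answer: -105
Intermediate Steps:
K(-1) - M(10, -15) = (1 - 1) - (-7)*(-15) = 0 - 1*105 = 0 - 105 = -105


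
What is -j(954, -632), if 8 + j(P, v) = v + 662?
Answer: -22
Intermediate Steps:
j(P, v) = 654 + v (j(P, v) = -8 + (v + 662) = -8 + (662 + v) = 654 + v)
-j(954, -632) = -(654 - 632) = -1*22 = -22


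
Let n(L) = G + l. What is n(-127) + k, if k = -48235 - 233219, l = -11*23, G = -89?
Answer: -281796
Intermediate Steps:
l = -253
n(L) = -342 (n(L) = -89 - 253 = -342)
k = -281454
n(-127) + k = -342 - 281454 = -281796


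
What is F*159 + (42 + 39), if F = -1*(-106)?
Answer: 16935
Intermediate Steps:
F = 106
F*159 + (42 + 39) = 106*159 + (42 + 39) = 16854 + 81 = 16935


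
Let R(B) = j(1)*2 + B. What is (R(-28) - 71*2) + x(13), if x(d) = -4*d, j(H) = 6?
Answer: -210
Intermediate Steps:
R(B) = 12 + B (R(B) = 6*2 + B = 12 + B)
(R(-28) - 71*2) + x(13) = ((12 - 28) - 71*2) - 4*13 = (-16 - 142) - 52 = -158 - 52 = -210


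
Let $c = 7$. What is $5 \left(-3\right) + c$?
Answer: $-8$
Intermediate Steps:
$5 \left(-3\right) + c = 5 \left(-3\right) + 7 = -15 + 7 = -8$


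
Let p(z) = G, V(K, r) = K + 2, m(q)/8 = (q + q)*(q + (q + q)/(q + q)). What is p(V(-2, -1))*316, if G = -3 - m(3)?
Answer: -61620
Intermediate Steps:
m(q) = 16*q*(1 + q) (m(q) = 8*((q + q)*(q + (q + q)/(q + q))) = 8*((2*q)*(q + (2*q)/((2*q)))) = 8*((2*q)*(q + (2*q)*(1/(2*q)))) = 8*((2*q)*(q + 1)) = 8*((2*q)*(1 + q)) = 8*(2*q*(1 + q)) = 16*q*(1 + q))
V(K, r) = 2 + K
G = -195 (G = -3 - 16*3*(1 + 3) = -3 - 16*3*4 = -3 - 1*192 = -3 - 192 = -195)
p(z) = -195
p(V(-2, -1))*316 = -195*316 = -61620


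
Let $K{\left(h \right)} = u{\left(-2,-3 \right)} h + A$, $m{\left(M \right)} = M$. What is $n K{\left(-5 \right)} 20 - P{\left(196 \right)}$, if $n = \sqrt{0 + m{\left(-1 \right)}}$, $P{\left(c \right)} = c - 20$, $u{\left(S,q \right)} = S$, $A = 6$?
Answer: $-176 + 320 i \approx -176.0 + 320.0 i$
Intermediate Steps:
$K{\left(h \right)} = 6 - 2 h$ ($K{\left(h \right)} = - 2 h + 6 = 6 - 2 h$)
$P{\left(c \right)} = -20 + c$
$n = i$ ($n = \sqrt{0 - 1} = \sqrt{-1} = i \approx 1.0 i$)
$n K{\left(-5 \right)} 20 - P{\left(196 \right)} = i \left(6 - -10\right) 20 - \left(-20 + 196\right) = i \left(6 + 10\right) 20 - 176 = i 16 \cdot 20 - 176 = 16 i 20 - 176 = 320 i - 176 = -176 + 320 i$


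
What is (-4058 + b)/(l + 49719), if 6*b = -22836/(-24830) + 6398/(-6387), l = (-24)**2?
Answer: -137905110496/1709195210775 ≈ -0.080684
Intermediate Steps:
l = 576
b = -3252202/237883815 (b = (-22836/(-24830) + 6398/(-6387))/6 = (-22836*(-1/24830) + 6398*(-1/6387))/6 = (11418/12415 - 6398/6387)/6 = (1/6)*(-6504404/79294605) = -3252202/237883815 ≈ -0.013671)
(-4058 + b)/(l + 49719) = (-4058 - 3252202/237883815)/(576 + 49719) = -965335773472/237883815/50295 = -965335773472/237883815*1/50295 = -137905110496/1709195210775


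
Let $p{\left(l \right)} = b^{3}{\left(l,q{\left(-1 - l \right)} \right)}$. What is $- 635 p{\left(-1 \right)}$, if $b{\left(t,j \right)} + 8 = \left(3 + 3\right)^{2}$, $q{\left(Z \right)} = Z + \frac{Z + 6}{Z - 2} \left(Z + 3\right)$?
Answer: $-13939520$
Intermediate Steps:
$q{\left(Z \right)} = Z + \frac{\left(3 + Z\right) \left(6 + Z\right)}{-2 + Z}$ ($q{\left(Z \right)} = Z + \frac{6 + Z}{-2 + Z} \left(3 + Z\right) = Z + \frac{\left(3 + Z\right) \left(6 + Z\right)}{-2 + Z}$)
$b{\left(t,j \right)} = 28$ ($b{\left(t,j \right)} = -8 + \left(3 + 3\right)^{2} = -8 + 6^{2} = -8 + 36 = 28$)
$p{\left(l \right)} = 21952$ ($p{\left(l \right)} = 28^{3} = 21952$)
$- 635 p{\left(-1 \right)} = \left(-635\right) 21952 = -13939520$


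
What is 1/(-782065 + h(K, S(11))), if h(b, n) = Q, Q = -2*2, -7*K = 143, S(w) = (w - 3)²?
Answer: -1/782069 ≈ -1.2787e-6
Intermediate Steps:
S(w) = (-3 + w)²
K = -143/7 (K = -⅐*143 = -143/7 ≈ -20.429)
Q = -4
h(b, n) = -4
1/(-782065 + h(K, S(11))) = 1/(-782065 - 4) = 1/(-782069) = -1/782069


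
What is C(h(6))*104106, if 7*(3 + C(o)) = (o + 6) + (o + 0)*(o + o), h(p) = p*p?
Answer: 272028978/7 ≈ 3.8861e+7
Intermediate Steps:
h(p) = p²
C(o) = -15/7 + o/7 + 2*o²/7 (C(o) = -3 + ((o + 6) + (o + 0)*(o + o))/7 = -3 + ((6 + o) + o*(2*o))/7 = -3 + ((6 + o) + 2*o²)/7 = -3 + (6 + o + 2*o²)/7 = -3 + (6/7 + o/7 + 2*o²/7) = -15/7 + o/7 + 2*o²/7)
C(h(6))*104106 = (-15/7 + (⅐)*6² + 2*(6²)²/7)*104106 = (-15/7 + (⅐)*36 + (2/7)*36²)*104106 = (-15/7 + 36/7 + (2/7)*1296)*104106 = (-15/7 + 36/7 + 2592/7)*104106 = (2613/7)*104106 = 272028978/7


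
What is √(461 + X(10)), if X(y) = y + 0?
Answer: √471 ≈ 21.703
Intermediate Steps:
X(y) = y
√(461 + X(10)) = √(461 + 10) = √471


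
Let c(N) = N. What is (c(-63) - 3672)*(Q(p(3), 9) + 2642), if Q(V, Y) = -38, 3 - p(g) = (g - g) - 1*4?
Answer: -9725940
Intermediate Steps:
p(g) = 7 (p(g) = 3 - ((g - g) - 1*4) = 3 - (0 - 4) = 3 - 1*(-4) = 3 + 4 = 7)
(c(-63) - 3672)*(Q(p(3), 9) + 2642) = (-63 - 3672)*(-38 + 2642) = -3735*2604 = -9725940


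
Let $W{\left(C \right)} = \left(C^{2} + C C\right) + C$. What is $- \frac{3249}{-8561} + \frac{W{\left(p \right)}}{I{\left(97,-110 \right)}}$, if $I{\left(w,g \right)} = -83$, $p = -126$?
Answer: $- \frac{270480519}{710563} \approx -380.66$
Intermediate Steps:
$W{\left(C \right)} = C + 2 C^{2}$ ($W{\left(C \right)} = \left(C^{2} + C^{2}\right) + C = 2 C^{2} + C = C + 2 C^{2}$)
$- \frac{3249}{-8561} + \frac{W{\left(p \right)}}{I{\left(97,-110 \right)}} = - \frac{3249}{-8561} + \frac{\left(-126\right) \left(1 + 2 \left(-126\right)\right)}{-83} = \left(-3249\right) \left(- \frac{1}{8561}\right) + - 126 \left(1 - 252\right) \left(- \frac{1}{83}\right) = \frac{3249}{8561} + \left(-126\right) \left(-251\right) \left(- \frac{1}{83}\right) = \frac{3249}{8561} + 31626 \left(- \frac{1}{83}\right) = \frac{3249}{8561} - \frac{31626}{83} = - \frac{270480519}{710563}$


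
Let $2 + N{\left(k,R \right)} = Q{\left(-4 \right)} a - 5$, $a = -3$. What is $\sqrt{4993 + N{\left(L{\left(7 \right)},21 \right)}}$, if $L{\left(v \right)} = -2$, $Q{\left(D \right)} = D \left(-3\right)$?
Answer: $15 \sqrt{22} \approx 70.356$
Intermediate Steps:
$Q{\left(D \right)} = - 3 D$
$N{\left(k,R \right)} = -43$ ($N{\left(k,R \right)} = -2 + \left(\left(-3\right) \left(-4\right) \left(-3\right) - 5\right) = -2 + \left(12 \left(-3\right) - 5\right) = -2 - 41 = -43$)
$\sqrt{4993 + N{\left(L{\left(7 \right)},21 \right)}} = \sqrt{4993 - 43} = \sqrt{4950} = 15 \sqrt{22}$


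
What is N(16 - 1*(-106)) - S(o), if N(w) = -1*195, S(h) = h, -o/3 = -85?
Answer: -450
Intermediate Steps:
o = 255 (o = -3*(-85) = 255)
N(w) = -195
N(16 - 1*(-106)) - S(o) = -195 - 1*255 = -195 - 255 = -450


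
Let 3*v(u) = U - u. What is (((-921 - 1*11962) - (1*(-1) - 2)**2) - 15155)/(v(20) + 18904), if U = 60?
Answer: -84141/56752 ≈ -1.4826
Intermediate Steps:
v(u) = 20 - u/3 (v(u) = (60 - u)/3 = 20 - u/3)
(((-921 - 1*11962) - (1*(-1) - 2)**2) - 15155)/(v(20) + 18904) = (((-921 - 1*11962) - (1*(-1) - 2)**2) - 15155)/((20 - 1/3*20) + 18904) = (((-921 - 11962) - (-1 - 2)**2) - 15155)/((20 - 20/3) + 18904) = ((-12883 - 1*(-3)**2) - 15155)/(40/3 + 18904) = ((-12883 - 1*9) - 15155)/(56752/3) = ((-12883 - 9) - 15155)*(3/56752) = (-12892 - 15155)*(3/56752) = -28047*3/56752 = -84141/56752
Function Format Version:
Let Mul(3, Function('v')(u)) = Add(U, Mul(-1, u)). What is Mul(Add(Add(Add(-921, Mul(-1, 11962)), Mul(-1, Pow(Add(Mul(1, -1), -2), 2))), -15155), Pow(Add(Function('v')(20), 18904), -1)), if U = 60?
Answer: Rational(-84141, 56752) ≈ -1.4826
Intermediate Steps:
Function('v')(u) = Add(20, Mul(Rational(-1, 3), u)) (Function('v')(u) = Mul(Rational(1, 3), Add(60, Mul(-1, u))) = Add(20, Mul(Rational(-1, 3), u)))
Mul(Add(Add(Add(-921, Mul(-1, 11962)), Mul(-1, Pow(Add(Mul(1, -1), -2), 2))), -15155), Pow(Add(Function('v')(20), 18904), -1)) = Mul(Add(Add(Add(-921, Mul(-1, 11962)), Mul(-1, Pow(Add(Mul(1, -1), -2), 2))), -15155), Pow(Add(Add(20, Mul(Rational(-1, 3), 20)), 18904), -1)) = Mul(Add(Add(Add(-921, -11962), Mul(-1, Pow(Add(-1, -2), 2))), -15155), Pow(Add(Add(20, Rational(-20, 3)), 18904), -1)) = Mul(Add(Add(-12883, Mul(-1, Pow(-3, 2))), -15155), Pow(Add(Rational(40, 3), 18904), -1)) = Mul(Add(Add(-12883, Mul(-1, 9)), -15155), Pow(Rational(56752, 3), -1)) = Mul(Add(Add(-12883, -9), -15155), Rational(3, 56752)) = Mul(Add(-12892, -15155), Rational(3, 56752)) = Mul(-28047, Rational(3, 56752)) = Rational(-84141, 56752)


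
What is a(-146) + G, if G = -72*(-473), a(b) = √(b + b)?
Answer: 34056 + 2*I*√73 ≈ 34056.0 + 17.088*I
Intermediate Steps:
a(b) = √2*√b (a(b) = √(2*b) = √2*√b)
G = 34056
a(-146) + G = √2*√(-146) + 34056 = √2*(I*√146) + 34056 = 2*I*√73 + 34056 = 34056 + 2*I*√73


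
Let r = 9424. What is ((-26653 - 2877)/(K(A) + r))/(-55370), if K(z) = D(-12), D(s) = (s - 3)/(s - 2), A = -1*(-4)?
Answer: 5906/104373241 ≈ 5.6585e-5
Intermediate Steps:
A = 4
D(s) = (-3 + s)/(-2 + s)
K(z) = 15/14 (K(z) = (-3 - 12)/(-2 - 12) = -15/(-14) = -1/14*(-15) = 15/14)
((-26653 - 2877)/(K(A) + r))/(-55370) = ((-26653 - 2877)/(15/14 + 9424))/(-55370) = -29530/131951/14*(-1/55370) = -29530*14/131951*(-1/55370) = -413420/131951*(-1/55370) = 5906/104373241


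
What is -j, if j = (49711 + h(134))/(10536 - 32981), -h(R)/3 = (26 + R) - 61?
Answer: 49414/22445 ≈ 2.2016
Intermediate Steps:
h(R) = 105 - 3*R (h(R) = -3*((26 + R) - 61) = -3*(-35 + R) = 105 - 3*R)
j = -49414/22445 (j = (49711 + (105 - 3*134))/(10536 - 32981) = (49711 + (105 - 402))/(-22445) = (49711 - 297)*(-1/22445) = 49414*(-1/22445) = -49414/22445 ≈ -2.2016)
-j = -1*(-49414/22445) = 49414/22445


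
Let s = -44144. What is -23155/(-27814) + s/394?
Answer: -609349073/5479358 ≈ -111.21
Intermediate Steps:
-23155/(-27814) + s/394 = -23155/(-27814) - 44144/394 = -23155*(-1/27814) - 44144*1/394 = 23155/27814 - 22072/197 = -609349073/5479358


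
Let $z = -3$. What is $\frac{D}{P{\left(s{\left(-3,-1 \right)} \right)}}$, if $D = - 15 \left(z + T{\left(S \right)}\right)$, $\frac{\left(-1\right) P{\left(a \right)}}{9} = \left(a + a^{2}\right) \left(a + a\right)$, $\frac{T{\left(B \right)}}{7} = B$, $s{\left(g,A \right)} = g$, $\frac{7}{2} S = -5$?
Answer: $\frac{65}{108} \approx 0.60185$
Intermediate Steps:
$S = - \frac{10}{7}$ ($S = \frac{2}{7} \left(-5\right) = - \frac{10}{7} \approx -1.4286$)
$T{\left(B \right)} = 7 B$
$P{\left(a \right)} = - 18 a \left(a + a^{2}\right)$ ($P{\left(a \right)} = - 9 \left(a + a^{2}\right) \left(a + a\right) = - 9 \left(a + a^{2}\right) 2 a = - 9 \cdot 2 a \left(a + a^{2}\right) = - 18 a \left(a + a^{2}\right)$)
$D = 195$ ($D = - 15 \left(-3 + 7 \left(- \frac{10}{7}\right)\right) = - 15 \left(-3 - 10\right) = \left(-15\right) \left(-13\right) = 195$)
$\frac{D}{P{\left(s{\left(-3,-1 \right)} \right)}} = \frac{195}{18 \left(-3\right)^{2} \left(-1 - -3\right)} = \frac{195}{18 \cdot 9 \left(-1 + 3\right)} = \frac{195}{18 \cdot 9 \cdot 2} = \frac{195}{324} = 195 \cdot \frac{1}{324} = \frac{65}{108}$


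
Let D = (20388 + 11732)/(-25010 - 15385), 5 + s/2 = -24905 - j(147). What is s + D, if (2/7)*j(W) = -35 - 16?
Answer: -399618001/8079 ≈ -49464.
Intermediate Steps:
j(W) = -357/2 (j(W) = 7*(-35 - 16)/2 = (7/2)*(-51) = -357/2)
s = -49463 (s = -10 + 2*(-24905 - 1*(-357/2)) = -10 + 2*(-24905 + 357/2) = -10 + 2*(-49453/2) = -10 - 49453 = -49463)
D = -6424/8079 (D = 32120/(-40395) = 32120*(-1/40395) = -6424/8079 ≈ -0.79515)
s + D = -49463 - 6424/8079 = -399618001/8079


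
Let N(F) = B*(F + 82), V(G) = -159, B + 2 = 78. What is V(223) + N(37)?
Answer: 8885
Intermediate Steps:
B = 76 (B = -2 + 78 = 76)
N(F) = 6232 + 76*F (N(F) = 76*(F + 82) = 76*(82 + F) = 6232 + 76*F)
V(223) + N(37) = -159 + (6232 + 76*37) = -159 + (6232 + 2812) = -159 + 9044 = 8885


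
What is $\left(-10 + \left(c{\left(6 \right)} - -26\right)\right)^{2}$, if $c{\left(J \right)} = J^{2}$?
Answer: $2704$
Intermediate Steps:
$\left(-10 + \left(c{\left(6 \right)} - -26\right)\right)^{2} = \left(-10 - \left(-26 - 6^{2}\right)\right)^{2} = \left(-10 + \left(36 + 26\right)\right)^{2} = \left(-10 + 62\right)^{2} = 52^{2} = 2704$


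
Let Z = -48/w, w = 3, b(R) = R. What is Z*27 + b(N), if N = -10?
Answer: -442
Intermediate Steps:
Z = -16 (Z = -48/3 = (⅓)*(-48) = -16)
Z*27 + b(N) = -16*27 - 10 = -432 - 10 = -442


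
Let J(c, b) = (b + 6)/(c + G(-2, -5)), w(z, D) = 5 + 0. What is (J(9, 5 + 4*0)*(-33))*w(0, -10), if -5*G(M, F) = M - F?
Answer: -3025/14 ≈ -216.07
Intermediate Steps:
G(M, F) = -M/5 + F/5 (G(M, F) = -(M - F)/5 = -M/5 + F/5)
w(z, D) = 5
J(c, b) = (6 + b)/(-⅗ + c) (J(c, b) = (b + 6)/(c + (-⅕*(-2) + (⅕)*(-5))) = (6 + b)/(c + (⅖ - 1)) = (6 + b)/(c - ⅗) = (6 + b)/(-⅗ + c))
(J(9, 5 + 4*0)*(-33))*w(0, -10) = ((5*(6 + (5 + 4*0))/(-3 + 5*9))*(-33))*5 = ((5*(6 + (5 + 0))/(-3 + 45))*(-33))*5 = ((5*(6 + 5)/42)*(-33))*5 = ((5*(1/42)*11)*(-33))*5 = ((55/42)*(-33))*5 = -605/14*5 = -3025/14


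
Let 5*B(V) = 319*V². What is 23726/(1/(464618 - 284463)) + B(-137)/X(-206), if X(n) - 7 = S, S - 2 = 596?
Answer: 1175448865051/275 ≈ 4.2744e+9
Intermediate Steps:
B(V) = 319*V²/5 (B(V) = (319*V²)/5 = 319*V²/5)
S = 598 (S = 2 + 596 = 598)
X(n) = 605 (X(n) = 7 + 598 = 605)
23726/(1/(464618 - 284463)) + B(-137)/X(-206) = 23726/(1/(464618 - 284463)) + ((319/5)*(-137)²)/605 = 23726/(1/180155) + ((319/5)*18769)*(1/605) = 23726/(1/180155) + (5987311/5)*(1/605) = 23726*180155 + 544301/275 = 4274357530 + 544301/275 = 1175448865051/275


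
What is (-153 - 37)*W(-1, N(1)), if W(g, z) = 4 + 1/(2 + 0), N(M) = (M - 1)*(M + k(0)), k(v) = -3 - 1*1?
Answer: -855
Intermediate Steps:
k(v) = -4 (k(v) = -3 - 1 = -4)
N(M) = (-1 + M)*(-4 + M) (N(M) = (M - 1)*(M - 4) = (-1 + M)*(-4 + M))
W(g, z) = 9/2 (W(g, z) = 4 + 1/2 = 4 + ½ = 9/2)
(-153 - 37)*W(-1, N(1)) = (-153 - 37)*(9/2) = -190*9/2 = -855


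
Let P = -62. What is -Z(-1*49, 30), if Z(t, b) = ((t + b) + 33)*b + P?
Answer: -358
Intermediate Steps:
Z(t, b) = -62 + b*(33 + b + t) (Z(t, b) = ((t + b) + 33)*b - 62 = ((b + t) + 33)*b - 62 = (33 + b + t)*b - 62 = b*(33 + b + t) - 62 = -62 + b*(33 + b + t))
-Z(-1*49, 30) = -(-62 + 30² + 33*30 + 30*(-1*49)) = -(-62 + 900 + 990 + 30*(-49)) = -(-62 + 900 + 990 - 1470) = -1*358 = -358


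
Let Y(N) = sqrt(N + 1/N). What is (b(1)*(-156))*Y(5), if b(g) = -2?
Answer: 312*sqrt(130)/5 ≈ 711.47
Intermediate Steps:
Y(N) = sqrt(N + 1/N)
(b(1)*(-156))*Y(5) = (-2*(-156))*sqrt(5 + 1/5) = 312*sqrt(5 + 1/5) = 312*sqrt(26/5) = 312*(sqrt(130)/5) = 312*sqrt(130)/5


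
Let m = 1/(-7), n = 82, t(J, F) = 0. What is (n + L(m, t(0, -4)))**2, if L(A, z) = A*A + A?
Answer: 16096144/2401 ≈ 6703.9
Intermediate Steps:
m = -1/7 ≈ -0.14286
L(A, z) = A + A**2 (L(A, z) = A**2 + A = A + A**2)
(n + L(m, t(0, -4)))**2 = (82 - (1 - 1/7)/7)**2 = (82 - 1/7*6/7)**2 = (82 - 6/49)**2 = (4012/49)**2 = 16096144/2401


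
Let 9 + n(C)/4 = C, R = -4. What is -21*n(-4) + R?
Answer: 1088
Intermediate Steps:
n(C) = -36 + 4*C
-21*n(-4) + R = -21*(-36 + 4*(-4)) - 4 = -21*(-36 - 16) - 4 = -21*(-52) - 4 = 1092 - 4 = 1088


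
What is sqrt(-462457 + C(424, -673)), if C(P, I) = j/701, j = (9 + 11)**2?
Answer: I*sqrt(227251551857)/701 ≈ 680.04*I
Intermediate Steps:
j = 400 (j = 20**2 = 400)
C(P, I) = 400/701
sqrt(-462457 + C(424, -673)) = sqrt(-462457 + 400/701) = sqrt(-324181957/701) = I*sqrt(227251551857)/701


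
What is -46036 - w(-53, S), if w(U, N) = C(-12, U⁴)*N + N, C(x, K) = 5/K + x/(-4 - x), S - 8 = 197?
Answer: -724874820077/15780962 ≈ -45934.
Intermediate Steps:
S = 205 (S = 8 + 197 = 205)
w(U, N) = N - N*(-40 + 12*U⁴)/(8*U⁴) (w(U, N) = ((20 + 5*(-12) - 1*U⁴*(-12))/((U⁴)*(4 - 12)))*N + N = ((20 - 60 + 12*U⁴)/(U⁴*(-8)))*N + N = (-⅛*(-40 + 12*U⁴)/U⁴)*N + N = (-(-40 + 12*U⁴)/(8*U⁴))*N + N = -N*(-40 + 12*U⁴)/(8*U⁴) + N = N - N*(-40 + 12*U⁴)/(8*U⁴))
-46036 - w(-53, S) = -46036 - (-½*205 + 5*205/(-53)⁴) = -46036 - (-205/2 + 5*205*(1/7890481)) = -46036 - (-205/2 + 1025/7890481) = -46036 - 1*(-1617546555/15780962) = -46036 + 1617546555/15780962 = -724874820077/15780962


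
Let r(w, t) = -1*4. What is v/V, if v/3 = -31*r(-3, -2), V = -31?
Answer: -12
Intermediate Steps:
r(w, t) = -4
v = 372 (v = 3*(-31*(-4)) = 3*124 = 372)
v/V = 372/(-31) = -1/31*372 = -12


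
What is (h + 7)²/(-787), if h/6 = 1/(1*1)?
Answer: -169/787 ≈ -0.21474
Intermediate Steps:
h = 6 (h = 6/((1*1)) = 6/1 = 6*1 = 6)
(h + 7)²/(-787) = (6 + 7)²/(-787) = 13²*(-1/787) = 169*(-1/787) = -169/787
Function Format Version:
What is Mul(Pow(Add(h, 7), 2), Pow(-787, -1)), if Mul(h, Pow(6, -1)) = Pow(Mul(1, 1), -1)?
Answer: Rational(-169, 787) ≈ -0.21474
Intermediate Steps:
h = 6 (h = Mul(6, Pow(Mul(1, 1), -1)) = Mul(6, Pow(1, -1)) = Mul(6, 1) = 6)
Mul(Pow(Add(h, 7), 2), Pow(-787, -1)) = Mul(Pow(Add(6, 7), 2), Pow(-787, -1)) = Mul(Pow(13, 2), Rational(-1, 787)) = Mul(169, Rational(-1, 787)) = Rational(-169, 787)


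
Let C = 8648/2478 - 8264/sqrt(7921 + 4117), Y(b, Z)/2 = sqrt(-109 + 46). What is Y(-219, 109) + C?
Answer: 4324/1239 - 4132*sqrt(12038)/6019 + 6*I*sqrt(7) ≈ -71.831 + 15.875*I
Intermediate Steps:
Y(b, Z) = 6*I*sqrt(7) (Y(b, Z) = 2*sqrt(-109 + 46) = 2*sqrt(-63) = 2*(3*I*sqrt(7)) = 6*I*sqrt(7))
C = 4324/1239 - 4132*sqrt(12038)/6019 (C = 8648*(1/2478) - 8264*sqrt(12038)/12038 = 4324/1239 - 4132*sqrt(12038)/6019 ≈ -71.831)
Y(-219, 109) + C = 6*I*sqrt(7) + (4324/1239 - 4132*sqrt(12038)/6019) = 4324/1239 - 4132*sqrt(12038)/6019 + 6*I*sqrt(7)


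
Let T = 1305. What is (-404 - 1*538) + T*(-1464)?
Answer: -1911462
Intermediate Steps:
(-404 - 1*538) + T*(-1464) = (-404 - 1*538) + 1305*(-1464) = (-404 - 538) - 1910520 = -942 - 1910520 = -1911462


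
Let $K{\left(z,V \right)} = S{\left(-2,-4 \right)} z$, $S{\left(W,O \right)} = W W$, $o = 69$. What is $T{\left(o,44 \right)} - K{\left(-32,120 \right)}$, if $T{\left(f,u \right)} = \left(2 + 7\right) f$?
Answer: $749$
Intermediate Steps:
$T{\left(f,u \right)} = 9 f$
$S{\left(W,O \right)} = W^{2}$
$K{\left(z,V \right)} = 4 z$ ($K{\left(z,V \right)} = \left(-2\right)^{2} z = 4 z$)
$T{\left(o,44 \right)} - K{\left(-32,120 \right)} = 9 \cdot 69 - 4 \left(-32\right) = 621 - -128 = 621 + 128 = 749$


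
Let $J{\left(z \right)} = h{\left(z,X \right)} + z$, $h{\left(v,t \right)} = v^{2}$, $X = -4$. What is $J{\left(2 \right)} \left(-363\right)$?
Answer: $-2178$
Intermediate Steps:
$J{\left(z \right)} = z + z^{2}$ ($J{\left(z \right)} = z^{2} + z = z + z^{2}$)
$J{\left(2 \right)} \left(-363\right) = 2 \left(1 + 2\right) \left(-363\right) = 2 \cdot 3 \left(-363\right) = 6 \left(-363\right) = -2178$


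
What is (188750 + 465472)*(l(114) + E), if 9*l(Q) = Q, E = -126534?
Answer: -82773039736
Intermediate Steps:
l(Q) = Q/9
(188750 + 465472)*(l(114) + E) = (188750 + 465472)*((⅑)*114 - 126534) = 654222*(38/3 - 126534) = 654222*(-379564/3) = -82773039736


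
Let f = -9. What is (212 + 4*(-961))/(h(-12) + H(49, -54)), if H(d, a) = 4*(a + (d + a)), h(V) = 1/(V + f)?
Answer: 76272/4957 ≈ 15.387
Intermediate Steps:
h(V) = 1/(-9 + V) (h(V) = 1/(V - 9) = 1/(-9 + V))
H(d, a) = 4*d + 8*a (H(d, a) = 4*(a + (a + d)) = 4*(d + 2*a) = 4*d + 8*a)
(212 + 4*(-961))/(h(-12) + H(49, -54)) = (212 + 4*(-961))/(1/(-9 - 12) + (4*49 + 8*(-54))) = (212 - 3844)/(1/(-21) + (196 - 432)) = -3632/(-1/21 - 236) = -3632/(-4957/21) = -3632*(-21/4957) = 76272/4957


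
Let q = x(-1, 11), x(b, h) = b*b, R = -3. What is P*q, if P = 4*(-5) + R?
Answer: -23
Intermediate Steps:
x(b, h) = b²
q = 1 (q = (-1)² = 1)
P = -23 (P = 4*(-5) - 3 = -20 - 3 = -23)
P*q = -23*1 = -23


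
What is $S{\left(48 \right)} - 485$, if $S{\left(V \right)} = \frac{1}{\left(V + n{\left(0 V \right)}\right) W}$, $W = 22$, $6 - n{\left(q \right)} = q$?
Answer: $- \frac{576179}{1188} \approx -485.0$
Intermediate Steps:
$n{\left(q \right)} = 6 - q$
$S{\left(V \right)} = \frac{1}{22 \left(6 + V\right)}$ ($S{\left(V \right)} = \frac{1}{\left(V - \left(-6 + 0 V\right)\right) 22} = \frac{1}{V + \left(6 - 0\right)} \frac{1}{22} = \frac{1}{V + \left(6 + 0\right)} \frac{1}{22} = \frac{1}{V + 6} \cdot \frac{1}{22} = \frac{1}{6 + V} \frac{1}{22} = \frac{1}{22 \left(6 + V\right)}$)
$S{\left(48 \right)} - 485 = \frac{1}{22 \left(6 + 48\right)} - 485 = \frac{1}{22 \cdot 54} - 485 = \frac{1}{22} \cdot \frac{1}{54} - 485 = \frac{1}{1188} - 485 = - \frac{576179}{1188}$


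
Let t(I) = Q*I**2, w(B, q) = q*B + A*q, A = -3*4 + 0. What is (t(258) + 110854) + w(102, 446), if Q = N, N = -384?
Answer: -25409582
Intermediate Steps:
Q = -384
A = -12 (A = -12 + 0 = -12)
w(B, q) = -12*q + B*q (w(B, q) = q*B - 12*q = B*q - 12*q = -12*q + B*q)
t(I) = -384*I**2
(t(258) + 110854) + w(102, 446) = (-384*258**2 + 110854) + 446*(-12 + 102) = (-384*66564 + 110854) + 446*90 = (-25560576 + 110854) + 40140 = -25449722 + 40140 = -25409582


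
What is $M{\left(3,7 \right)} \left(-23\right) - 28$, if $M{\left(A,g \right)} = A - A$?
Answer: $-28$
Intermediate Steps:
$M{\left(A,g \right)} = 0$
$M{\left(3,7 \right)} \left(-23\right) - 28 = 0 \left(-23\right) - 28 = 0 - 28 = -28$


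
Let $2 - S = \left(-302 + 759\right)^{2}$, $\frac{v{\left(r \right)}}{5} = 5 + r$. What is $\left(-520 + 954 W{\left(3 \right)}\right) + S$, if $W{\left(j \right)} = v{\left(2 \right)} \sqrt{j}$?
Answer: $-209367 + 33390 \sqrt{3} \approx -1.5153 \cdot 10^{5}$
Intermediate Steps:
$v{\left(r \right)} = 25 + 5 r$ ($v{\left(r \right)} = 5 \left(5 + r\right) = 25 + 5 r$)
$W{\left(j \right)} = 35 \sqrt{j}$ ($W{\left(j \right)} = \left(25 + 5 \cdot 2\right) \sqrt{j} = \left(25 + 10\right) \sqrt{j} = 35 \sqrt{j}$)
$S = -208847$ ($S = 2 - \left(-302 + 759\right)^{2} = 2 - 457^{2} = 2 - 208849 = -208847$)
$\left(-520 + 954 W{\left(3 \right)}\right) + S = \left(-520 + 954 \cdot 35 \sqrt{3}\right) - 208847 = \left(-520 + 33390 \sqrt{3}\right) - 208847 = -209367 + 33390 \sqrt{3}$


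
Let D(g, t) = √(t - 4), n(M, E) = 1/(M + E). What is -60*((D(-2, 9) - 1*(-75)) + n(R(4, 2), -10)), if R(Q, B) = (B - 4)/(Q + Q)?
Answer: -184260/41 - 60*√5 ≈ -4628.3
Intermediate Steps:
R(Q, B) = (-4 + B)/(2*Q) (R(Q, B) = (-4 + B)/((2*Q)) = (-4 + B)*(1/(2*Q)) = (-4 + B)/(2*Q))
n(M, E) = 1/(E + M)
D(g, t) = √(-4 + t)
-60*((D(-2, 9) - 1*(-75)) + n(R(4, 2), -10)) = -60*((√(-4 + 9) - 1*(-75)) + 1/(-10 + (½)*(-4 + 2)/4)) = -60*((√5 + 75) + 1/(-10 + (½)*(¼)*(-2))) = -60*((75 + √5) + 1/(-10 - ¼)) = -60*((75 + √5) + 1/(-41/4)) = -60*((75 + √5) - 4/41) = -60*(3071/41 + √5) = -184260/41 - 60*√5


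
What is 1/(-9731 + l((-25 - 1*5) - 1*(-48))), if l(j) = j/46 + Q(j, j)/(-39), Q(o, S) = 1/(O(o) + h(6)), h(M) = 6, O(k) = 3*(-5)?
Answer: -8073/78555181 ≈ -0.00010277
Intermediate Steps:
O(k) = -15
Q(o, S) = -⅑ (Q(o, S) = 1/(-15 + 6) = 1/(-9) = -⅑)
l(j) = 1/351 + j/46 (l(j) = j/46 - ⅑/(-39) = j*(1/46) - ⅑*(-1/39) = j/46 + 1/351 = 1/351 + j/46)
1/(-9731 + l((-25 - 1*5) - 1*(-48))) = 1/(-9731 + (1/351 + ((-25 - 1*5) - 1*(-48))/46)) = 1/(-9731 + (1/351 + ((-25 - 5) + 48)/46)) = 1/(-9731 + (1/351 + (-30 + 48)/46)) = 1/(-9731 + (1/351 + (1/46)*18)) = 1/(-9731 + (1/351 + 9/23)) = 1/(-9731 + 3182/8073) = 1/(-78555181/8073) = -8073/78555181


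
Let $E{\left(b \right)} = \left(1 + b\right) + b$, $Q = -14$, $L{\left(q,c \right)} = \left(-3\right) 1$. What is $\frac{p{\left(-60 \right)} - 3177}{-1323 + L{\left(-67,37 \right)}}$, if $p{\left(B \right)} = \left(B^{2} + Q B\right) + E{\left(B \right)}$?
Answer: $- \frac{44}{51} \approx -0.86275$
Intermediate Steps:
$L{\left(q,c \right)} = -3$
$E{\left(b \right)} = 1 + 2 b$
$p{\left(B \right)} = 1 + B^{2} - 12 B$ ($p{\left(B \right)} = \left(B^{2} - 14 B\right) + \left(1 + 2 B\right) = 1 + B^{2} - 12 B$)
$\frac{p{\left(-60 \right)} - 3177}{-1323 + L{\left(-67,37 \right)}} = \frac{\left(1 + \left(-60\right)^{2} - -720\right) - 3177}{-1323 - 3} = \frac{\left(1 + 3600 + 720\right) - 3177}{-1326} = \left(4321 - 3177\right) \left(- \frac{1}{1326}\right) = 1144 \left(- \frac{1}{1326}\right) = - \frac{44}{51}$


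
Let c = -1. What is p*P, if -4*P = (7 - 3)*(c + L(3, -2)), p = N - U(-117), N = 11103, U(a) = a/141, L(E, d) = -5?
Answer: 3131280/47 ≈ 66623.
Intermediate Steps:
U(a) = a/141 (U(a) = a*(1/141) = a/141)
p = 521880/47 (p = 11103 - (-117)/141 = 11103 - 1*(-39/47) = 11103 + 39/47 = 521880/47 ≈ 11104.)
P = 6 (P = -(7 - 3)*(-1 - 5)/4 = -(-6) = -1/4*(-24) = 6)
p*P = (521880/47)*6 = 3131280/47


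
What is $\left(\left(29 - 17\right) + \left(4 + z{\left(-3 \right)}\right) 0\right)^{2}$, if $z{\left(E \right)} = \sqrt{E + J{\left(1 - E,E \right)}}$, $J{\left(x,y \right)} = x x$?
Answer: $144$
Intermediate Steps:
$J{\left(x,y \right)} = x^{2}$
$z{\left(E \right)} = \sqrt{E + \left(1 - E\right)^{2}}$
$\left(\left(29 - 17\right) + \left(4 + z{\left(-3 \right)}\right) 0\right)^{2} = \left(\left(29 - 17\right) + \left(4 + \sqrt{-3 + \left(-1 - 3\right)^{2}}\right) 0\right)^{2} = \left(12 + \left(4 + \sqrt{-3 + \left(-4\right)^{2}}\right) 0\right)^{2} = \left(12 + \left(4 + \sqrt{-3 + 16}\right) 0\right)^{2} = \left(12 + \left(4 + \sqrt{13}\right) 0\right)^{2} = \left(12 + 0\right)^{2} = 12^{2} = 144$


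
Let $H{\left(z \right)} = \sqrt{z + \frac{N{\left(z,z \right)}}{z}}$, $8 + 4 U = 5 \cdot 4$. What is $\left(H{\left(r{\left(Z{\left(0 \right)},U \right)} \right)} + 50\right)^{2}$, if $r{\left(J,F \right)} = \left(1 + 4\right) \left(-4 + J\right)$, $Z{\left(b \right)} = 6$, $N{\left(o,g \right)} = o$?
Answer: $\left(50 + \sqrt{11}\right)^{2} \approx 2842.7$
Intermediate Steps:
$U = 3$ ($U = -2 + \frac{5 \cdot 4}{4} = -2 + \frac{1}{4} \cdot 20 = -2 + 5 = 3$)
$r{\left(J,F \right)} = -20 + 5 J$ ($r{\left(J,F \right)} = 5 \left(-4 + J\right) = -20 + 5 J$)
$H{\left(z \right)} = \sqrt{1 + z}$ ($H{\left(z \right)} = \sqrt{z + \frac{z}{z}} = \sqrt{z + 1} = \sqrt{1 + z}$)
$\left(H{\left(r{\left(Z{\left(0 \right)},U \right)} \right)} + 50\right)^{2} = \left(\sqrt{1 + \left(-20 + 5 \cdot 6\right)} + 50\right)^{2} = \left(\sqrt{1 + \left(-20 + 30\right)} + 50\right)^{2} = \left(\sqrt{1 + 10} + 50\right)^{2} = \left(\sqrt{11} + 50\right)^{2} = \left(50 + \sqrt{11}\right)^{2}$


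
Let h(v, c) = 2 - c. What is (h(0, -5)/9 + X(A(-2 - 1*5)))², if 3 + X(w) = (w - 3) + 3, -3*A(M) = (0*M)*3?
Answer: 400/81 ≈ 4.9383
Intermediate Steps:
A(M) = 0 (A(M) = -0*M*3/3 = -0*3 = -⅓*0 = 0)
X(w) = -3 + w (X(w) = -3 + ((w - 3) + 3) = -3 + ((-3 + w) + 3) = -3 + w)
(h(0, -5)/9 + X(A(-2 - 1*5)))² = ((2 - 1*(-5))/9 + (-3 + 0))² = ((2 + 5)*(⅑) - 3)² = (7*(⅑) - 3)² = (7/9 - 3)² = (-20/9)² = 400/81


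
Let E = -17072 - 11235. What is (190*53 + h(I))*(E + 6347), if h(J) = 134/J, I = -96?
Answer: -442213095/2 ≈ -2.2111e+8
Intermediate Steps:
E = -28307
(190*53 + h(I))*(E + 6347) = (190*53 + 134/(-96))*(-28307 + 6347) = (10070 + 134*(-1/96))*(-21960) = (10070 - 67/48)*(-21960) = (483293/48)*(-21960) = -442213095/2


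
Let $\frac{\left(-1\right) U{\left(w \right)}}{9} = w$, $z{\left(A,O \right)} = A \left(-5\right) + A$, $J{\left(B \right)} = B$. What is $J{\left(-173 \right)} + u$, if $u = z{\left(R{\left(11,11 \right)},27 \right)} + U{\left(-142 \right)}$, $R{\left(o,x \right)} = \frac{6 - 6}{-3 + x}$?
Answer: $1105$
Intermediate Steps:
$R{\left(o,x \right)} = 0$ ($R{\left(o,x \right)} = \frac{0}{-3 + x} = 0$)
$z{\left(A,O \right)} = - 4 A$ ($z{\left(A,O \right)} = - 5 A + A = - 4 A$)
$U{\left(w \right)} = - 9 w$
$u = 1278$ ($u = \left(-4\right) 0 - -1278 = 0 + 1278 = 1278$)
$J{\left(-173 \right)} + u = -173 + 1278 = 1105$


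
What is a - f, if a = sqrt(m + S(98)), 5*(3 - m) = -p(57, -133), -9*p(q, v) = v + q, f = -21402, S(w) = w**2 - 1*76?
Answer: 21402 + sqrt(2144855)/15 ≈ 21500.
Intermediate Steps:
S(w) = -76 + w**2 (S(w) = w**2 - 76 = -76 + w**2)
p(q, v) = -q/9 - v/9 (p(q, v) = -(v + q)/9 = -(q + v)/9 = -q/9 - v/9)
m = 211/45 (m = 3 - (-1)*(-1/9*57 - 1/9*(-133))/5 = 3 - (-1)*(-19/3 + 133/9)/5 = 3 - (-1)*76/(5*9) = 3 - 1/5*(-76/9) = 3 + 76/45 = 211/45 ≈ 4.6889)
a = sqrt(2144855)/15 (a = sqrt(211/45 + (-76 + 98**2)) = sqrt(211/45 + (-76 + 9604)) = sqrt(211/45 + 9528) = sqrt(428971/45) = sqrt(2144855)/15 ≈ 97.635)
a - f = sqrt(2144855)/15 - 1*(-21402) = sqrt(2144855)/15 + 21402 = 21402 + sqrt(2144855)/15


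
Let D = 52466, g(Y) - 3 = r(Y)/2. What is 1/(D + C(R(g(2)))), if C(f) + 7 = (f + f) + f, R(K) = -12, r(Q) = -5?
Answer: 1/52423 ≈ 1.9076e-5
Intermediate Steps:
g(Y) = ½ (g(Y) = 3 - 5/2 = ½)
C(f) = -7 + 3*f (C(f) = -7 + ((f + f) + f) = -7 + (2*f + f) = -7 + 3*f)
1/(D + C(R(g(2)))) = 1/(52466 + (-7 + 3*(-12))) = 1/(52466 + (-7 - 36)) = 1/(52466 - 43) = 1/52423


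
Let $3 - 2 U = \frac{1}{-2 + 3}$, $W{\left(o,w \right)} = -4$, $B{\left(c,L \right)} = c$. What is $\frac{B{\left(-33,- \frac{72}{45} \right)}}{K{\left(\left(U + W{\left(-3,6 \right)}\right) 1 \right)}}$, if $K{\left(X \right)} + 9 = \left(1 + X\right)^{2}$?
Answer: $\frac{33}{5} \approx 6.6$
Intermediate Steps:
$U = 1$ ($U = \frac{3}{2} - \frac{1}{2 \left(-2 + 3\right)} = \frac{3}{2} - \frac{1}{2 \cdot 1} = \frac{3}{2} - \frac{1}{2} = 1$)
$K{\left(X \right)} = -9 + \left(1 + X\right)^{2}$
$\frac{B{\left(-33,- \frac{72}{45} \right)}}{K{\left(\left(U + W{\left(-3,6 \right)}\right) 1 \right)}} = - \frac{33}{-9 + \left(1 + \left(1 - 4\right) 1\right)^{2}} = - \frac{33}{-9 + \left(1 - 3\right)^{2}} = - \frac{33}{-9 + \left(-2\right)^{2}} = - \frac{33}{-9 + 4} = - \frac{33}{-5} = \left(-33\right) \left(- \frac{1}{5}\right) = \frac{33}{5}$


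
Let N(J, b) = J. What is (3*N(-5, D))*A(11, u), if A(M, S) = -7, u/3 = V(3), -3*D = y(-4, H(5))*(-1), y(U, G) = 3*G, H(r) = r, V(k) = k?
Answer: 105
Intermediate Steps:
D = 5 (D = -3*5*(-1)/3 = -5*(-1) = -⅓*(-15) = 5)
u = 9 (u = 3*3 = 9)
(3*N(-5, D))*A(11, u) = (3*(-5))*(-7) = -15*(-7) = 105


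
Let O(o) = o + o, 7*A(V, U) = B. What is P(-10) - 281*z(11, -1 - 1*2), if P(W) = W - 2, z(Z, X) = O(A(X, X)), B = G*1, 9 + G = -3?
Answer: 6660/7 ≈ 951.43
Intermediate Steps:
G = -12 (G = -9 - 3 = -12)
B = -12 (B = -12*1 = -12)
A(V, U) = -12/7 (A(V, U) = (1/7)*(-12) = -12/7)
O(o) = 2*o
z(Z, X) = -24/7 (z(Z, X) = 2*(-12/7) = -24/7)
P(W) = -2 + W
P(-10) - 281*z(11, -1 - 1*2) = (-2 - 10) - 281*(-24/7) = -12 + 6744/7 = 6660/7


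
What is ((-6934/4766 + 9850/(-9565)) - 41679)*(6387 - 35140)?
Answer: 5463429669034266/4558679 ≈ 1.1985e+9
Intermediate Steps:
((-6934/4766 + 9850/(-9565)) - 41679)*(6387 - 35140) = ((-6934*1/4766 + 9850*(-1/9565)) - 41679)*(-28753) = ((-3467/2383 - 1970/1913) - 41679)*(-28753) = (-11326881/4558679 - 41679)*(-28753) = -190012508922/4558679*(-28753) = 5463429669034266/4558679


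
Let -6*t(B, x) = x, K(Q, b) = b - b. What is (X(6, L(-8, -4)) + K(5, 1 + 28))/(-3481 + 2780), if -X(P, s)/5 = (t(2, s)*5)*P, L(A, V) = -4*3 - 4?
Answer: 400/701 ≈ 0.57061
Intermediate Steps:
K(Q, b) = 0
t(B, x) = -x/6
L(A, V) = -16 (L(A, V) = -12 - 4 = -16)
X(P, s) = 25*P*s/6 (X(P, s) = -5*-s/6*5*P = -5*(-5*s/6)*P = -(-25)*P*s/6 = 25*P*s/6)
(X(6, L(-8, -4)) + K(5, 1 + 28))/(-3481 + 2780) = ((25/6)*6*(-16) + 0)/(-3481 + 2780) = (-400 + 0)/(-701) = -400*(-1/701) = 400/701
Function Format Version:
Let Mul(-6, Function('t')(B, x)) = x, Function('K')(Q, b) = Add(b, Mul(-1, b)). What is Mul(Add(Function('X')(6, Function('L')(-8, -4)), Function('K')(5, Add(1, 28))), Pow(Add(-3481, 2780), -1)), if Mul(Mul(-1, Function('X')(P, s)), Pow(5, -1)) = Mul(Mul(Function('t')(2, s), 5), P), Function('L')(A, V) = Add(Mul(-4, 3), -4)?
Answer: Rational(400, 701) ≈ 0.57061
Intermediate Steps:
Function('K')(Q, b) = 0
Function('t')(B, x) = Mul(Rational(-1, 6), x)
Function('L')(A, V) = -16 (Function('L')(A, V) = Add(-12, -4) = -16)
Function('X')(P, s) = Mul(Rational(25, 6), P, s) (Function('X')(P, s) = Mul(-5, Mul(Mul(Mul(Rational(-1, 6), s), 5), P)) = Mul(-5, Mul(Mul(Rational(-5, 6), s), P)) = Mul(-5, Mul(Rational(-5, 6), P, s)) = Mul(Rational(25, 6), P, s))
Mul(Add(Function('X')(6, Function('L')(-8, -4)), Function('K')(5, Add(1, 28))), Pow(Add(-3481, 2780), -1)) = Mul(Add(Mul(Rational(25, 6), 6, -16), 0), Pow(Add(-3481, 2780), -1)) = Mul(Add(-400, 0), Pow(-701, -1)) = Mul(-400, Rational(-1, 701)) = Rational(400, 701)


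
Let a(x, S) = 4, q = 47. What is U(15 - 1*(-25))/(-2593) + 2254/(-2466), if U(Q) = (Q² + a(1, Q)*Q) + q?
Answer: -5150342/3197169 ≈ -1.6109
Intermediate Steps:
U(Q) = 47 + Q² + 4*Q (U(Q) = (Q² + 4*Q) + 47 = 47 + Q² + 4*Q)
U(15 - 1*(-25))/(-2593) + 2254/(-2466) = (47 + (15 - 1*(-25))² + 4*(15 - 1*(-25)))/(-2593) + 2254/(-2466) = (47 + (15 + 25)² + 4*(15 + 25))*(-1/2593) + 2254*(-1/2466) = (47 + 40² + 4*40)*(-1/2593) - 1127/1233 = (47 + 1600 + 160)*(-1/2593) - 1127/1233 = 1807*(-1/2593) - 1127/1233 = -1807/2593 - 1127/1233 = -5150342/3197169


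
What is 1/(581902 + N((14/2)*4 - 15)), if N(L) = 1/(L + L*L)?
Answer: 182/105906165 ≈ 1.7185e-6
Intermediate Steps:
N(L) = 1/(L + L²)
1/(581902 + N((14/2)*4 - 15)) = 1/(581902 + 1/(((14/2)*4 - 15)*(1 + ((14/2)*4 - 15)))) = 1/(581902 + 1/(((14*(½))*4 - 15)*(1 + ((14*(½))*4 - 15)))) = 1/(581902 + 1/((7*4 - 15)*(1 + (7*4 - 15)))) = 1/(581902 + 1/((28 - 15)*(1 + (28 - 15)))) = 1/(581902 + 1/(13*(1 + 13))) = 1/(581902 + (1/13)/14) = 1/(581902 + (1/13)*(1/14)) = 1/(581902 + 1/182) = 1/(105906165/182) = 182/105906165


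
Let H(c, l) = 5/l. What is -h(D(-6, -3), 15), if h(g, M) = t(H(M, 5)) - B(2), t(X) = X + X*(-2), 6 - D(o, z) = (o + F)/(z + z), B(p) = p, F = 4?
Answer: 3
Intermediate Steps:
D(o, z) = 6 - (4 + o)/(2*z) (D(o, z) = 6 - (o + 4)/(z + z) = 6 - (4 + o)/(2*z))
t(X) = -X (t(X) = X - 2*X = -X)
h(g, M) = -3 (h(g, M) = -5/5 - 1*2 = -5/5 - 2 = -1*1 - 2 = -1 - 2 = -3)
-h(D(-6, -3), 15) = -1*(-3) = 3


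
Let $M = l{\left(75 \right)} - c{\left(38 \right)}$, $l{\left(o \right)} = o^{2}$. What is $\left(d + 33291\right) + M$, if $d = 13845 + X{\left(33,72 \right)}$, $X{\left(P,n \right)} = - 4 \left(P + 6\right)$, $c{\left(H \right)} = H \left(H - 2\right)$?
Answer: $51237$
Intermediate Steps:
$c{\left(H \right)} = H \left(-2 + H\right)$
$X{\left(P,n \right)} = -24 - 4 P$ ($X{\left(P,n \right)} = - 4 \left(6 + P\right) = -24 - 4 P$)
$d = 13689$ ($d = 13845 - 156 = 13689$)
$M = 4257$ ($M = 75^{2} - 38 \left(-2 + 38\right) = 5625 - 38 \cdot 36 = 5625 - 1368 = 4257$)
$\left(d + 33291\right) + M = \left(13689 + 33291\right) + 4257 = 46980 + 4257 = 51237$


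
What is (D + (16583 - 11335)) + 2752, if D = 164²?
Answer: 34896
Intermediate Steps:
D = 26896
(D + (16583 - 11335)) + 2752 = (26896 + (16583 - 11335)) + 2752 = (26896 + 5248) + 2752 = 32144 + 2752 = 34896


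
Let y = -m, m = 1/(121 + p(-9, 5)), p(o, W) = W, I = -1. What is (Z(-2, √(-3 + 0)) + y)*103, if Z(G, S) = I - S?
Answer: -13081/126 - 103*I*√3 ≈ -103.82 - 178.4*I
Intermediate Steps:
m = 1/126 (m = 1/(121 + 5) = 1/126 ≈ 0.0079365)
Z(G, S) = -1 - S
y = -1/126 (y = -1*1/126 = -1/126 ≈ -0.0079365)
(Z(-2, √(-3 + 0)) + y)*103 = ((-1 - √(-3 + 0)) - 1/126)*103 = ((-1 - √(-3)) - 1/126)*103 = ((-1 - I*√3) - 1/126)*103 = (-127/126 - I*√3)*103 = -13081/126 - 103*I*√3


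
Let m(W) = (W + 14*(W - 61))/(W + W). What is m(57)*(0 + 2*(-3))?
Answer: -1/19 ≈ -0.052632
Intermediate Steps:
m(W) = (-854 + 15*W)/(2*W) (m(W) = (W + 14*(-61 + W))/((2*W)) = (W + (-854 + 14*W))*(1/(2*W)) = (-854 + 15*W)*(1/(2*W)) = (-854 + 15*W)/(2*W))
m(57)*(0 + 2*(-3)) = (15/2 - 427/57)*(0 + 2*(-3)) = (15/2 - 427*1/57)*(0 - 6) = (15/2 - 427/57)*(-6) = (1/114)*(-6) = -1/19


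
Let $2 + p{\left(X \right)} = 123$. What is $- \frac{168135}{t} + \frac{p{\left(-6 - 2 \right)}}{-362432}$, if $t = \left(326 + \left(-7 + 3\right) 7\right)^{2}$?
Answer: $- \frac{15237062401}{8046352832} \approx -1.8937$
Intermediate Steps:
$p{\left(X \right)} = 121$ ($p{\left(X \right)} = -2 + 123 = 121$)
$t = 88804$ ($t = \left(326 - 28\right)^{2} = 298^{2} = 88804$)
$- \frac{168135}{t} + \frac{p{\left(-6 - 2 \right)}}{-362432} = - \frac{168135}{88804} + \frac{121}{-362432} = \left(-168135\right) \frac{1}{88804} + 121 \left(- \frac{1}{362432}\right) = - \frac{168135}{88804} - \frac{121}{362432} = - \frac{15237062401}{8046352832}$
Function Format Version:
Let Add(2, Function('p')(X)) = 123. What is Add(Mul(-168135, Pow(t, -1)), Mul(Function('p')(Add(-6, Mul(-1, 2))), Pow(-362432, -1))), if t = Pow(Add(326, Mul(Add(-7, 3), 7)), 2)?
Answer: Rational(-15237062401, 8046352832) ≈ -1.8937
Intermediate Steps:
Function('p')(X) = 121 (Function('p')(X) = Add(-2, 123) = 121)
t = 88804 (t = Pow(Add(326, Mul(-4, 7)), 2) = Pow(Add(326, -28), 2) = Pow(298, 2) = 88804)
Add(Mul(-168135, Pow(t, -1)), Mul(Function('p')(Add(-6, Mul(-1, 2))), Pow(-362432, -1))) = Add(Mul(-168135, Pow(88804, -1)), Mul(121, Pow(-362432, -1))) = Add(Mul(-168135, Rational(1, 88804)), Mul(121, Rational(-1, 362432))) = Add(Rational(-168135, 88804), Rational(-121, 362432)) = Rational(-15237062401, 8046352832)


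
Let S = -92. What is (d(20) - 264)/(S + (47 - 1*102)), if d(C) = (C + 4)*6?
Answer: 40/49 ≈ 0.81633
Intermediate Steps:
d(C) = 24 + 6*C (d(C) = (4 + C)*6 = 24 + 6*C)
(d(20) - 264)/(S + (47 - 1*102)) = ((24 + 6*20) - 264)/(-92 + (47 - 1*102)) = ((24 + 120) - 264)/(-92 + (47 - 102)) = (144 - 264)/(-92 - 55) = -120/(-147) = -120*(-1/147) = 40/49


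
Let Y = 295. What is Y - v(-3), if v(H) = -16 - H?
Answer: 308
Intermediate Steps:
Y - v(-3) = 295 - (-16 - 1*(-3)) = 295 - (-16 + 3) = 295 - 1*(-13) = 295 + 13 = 308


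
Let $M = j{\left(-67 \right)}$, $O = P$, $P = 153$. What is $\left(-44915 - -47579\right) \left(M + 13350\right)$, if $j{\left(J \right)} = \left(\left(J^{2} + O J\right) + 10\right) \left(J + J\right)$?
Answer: $2088890352$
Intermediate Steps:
$O = 153$
$j{\left(J \right)} = 2 J \left(10 + J^{2} + 153 J\right)$ ($j{\left(J \right)} = \left(\left(J^{2} + 153 J\right) + 10\right) \left(J + J\right) = \left(10 + J^{2} + 153 J\right) 2 J = 2 J \left(10 + J^{2} + 153 J\right)$)
$M = 770768$ ($M = 2 \left(-67\right) \left(10 + \left(-67\right)^{2} + 153 \left(-67\right)\right) = 2 \left(-67\right) \left(10 + 4489 - 10251\right) = 2 \left(-67\right) \left(-5752\right) = 770768$)
$\left(-44915 - -47579\right) \left(M + 13350\right) = \left(-44915 - -47579\right) \left(770768 + 13350\right) = \left(-44915 + 47579\right) 784118 = 2664 \cdot 784118 = 2088890352$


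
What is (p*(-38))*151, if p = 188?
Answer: -1078744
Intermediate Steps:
(p*(-38))*151 = (188*(-38))*151 = -7144*151 = -1078744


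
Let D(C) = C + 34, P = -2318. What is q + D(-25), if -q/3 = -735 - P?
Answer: -4740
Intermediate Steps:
D(C) = 34 + C
q = -4749 (q = -3*(-735 - 1*(-2318)) = -3*(-735 + 2318) = -3*1583 = -4749)
q + D(-25) = -4749 + (34 - 25) = -4749 + 9 = -4740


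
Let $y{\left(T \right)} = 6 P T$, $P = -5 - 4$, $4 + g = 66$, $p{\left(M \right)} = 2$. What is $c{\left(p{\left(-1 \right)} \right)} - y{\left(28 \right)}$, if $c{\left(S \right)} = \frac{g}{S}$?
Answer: $1543$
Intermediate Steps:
$g = 62$ ($g = -4 + 66 = 62$)
$P = -9$
$y{\left(T \right)} = - 54 T$ ($y{\left(T \right)} = 6 \left(-9\right) T = - 54 T$)
$c{\left(S \right)} = \frac{62}{S}$
$c{\left(p{\left(-1 \right)} \right)} - y{\left(28 \right)} = \frac{62}{2} - \left(-54\right) 28 = 62 \cdot \frac{1}{2} - -1512 = 31 + 1512 = 1543$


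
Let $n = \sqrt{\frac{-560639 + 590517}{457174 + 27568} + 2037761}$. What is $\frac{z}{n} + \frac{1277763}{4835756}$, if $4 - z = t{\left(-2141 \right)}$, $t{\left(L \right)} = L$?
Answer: $\frac{1277763}{4835756} + \frac{429 \sqrt{119705627820446170}}{98778837254} \approx 1.7669$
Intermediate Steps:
$n = \frac{\sqrt{119705627820446170}}{242371}$ ($n = \sqrt{\frac{29878}{484742} + 2037761} = \sqrt{29878 \cdot \frac{1}{484742} + 2037761} = \sqrt{\frac{14939}{242371} + 2037761} = \sqrt{\frac{493894186270}{242371}} = \frac{\sqrt{119705627820446170}}{242371} \approx 1427.5$)
$z = 2145$ ($z = 4 - -2141 = 4 + 2141 = 2145$)
$\frac{z}{n} + \frac{1277763}{4835756} = \frac{2145}{\frac{1}{242371} \sqrt{119705627820446170}} + \frac{1277763}{4835756} = 2145 \frac{\sqrt{119705627820446170}}{493894186270} + 1277763 \cdot \frac{1}{4835756} = \frac{429 \sqrt{119705627820446170}}{98778837254} + \frac{1277763}{4835756} = \frac{1277763}{4835756} + \frac{429 \sqrt{119705627820446170}}{98778837254}$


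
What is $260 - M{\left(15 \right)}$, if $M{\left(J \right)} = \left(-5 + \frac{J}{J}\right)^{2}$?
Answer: $244$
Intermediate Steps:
$M{\left(J \right)} = 16$ ($M{\left(J \right)} = \left(-5 + 1\right)^{2} = \left(-4\right)^{2} = 16$)
$260 - M{\left(15 \right)} = 260 - 16 = 244$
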